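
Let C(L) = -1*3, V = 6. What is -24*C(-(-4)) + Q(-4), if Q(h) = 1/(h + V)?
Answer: 145/2 ≈ 72.500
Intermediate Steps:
C(L) = -3
Q(h) = 1/(6 + h) (Q(h) = 1/(h + 6) = 1/(6 + h))
-24*C(-(-4)) + Q(-4) = -24*(-3) + 1/(6 - 4) = 72 + 1/2 = 72 + ½ = 145/2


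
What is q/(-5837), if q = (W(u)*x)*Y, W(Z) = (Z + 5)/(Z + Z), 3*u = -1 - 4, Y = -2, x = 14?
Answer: -28/5837 ≈ -0.0047970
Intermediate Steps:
u = -5/3 (u = (-1 - 4)/3 = (1/3)*(-5) = -5/3 ≈ -1.6667)
W(Z) = (5 + Z)/(2*Z) (W(Z) = (5 + Z)/((2*Z)) = (5 + Z)*(1/(2*Z)) = (5 + Z)/(2*Z))
q = 28 (q = (((5 - 5/3)/(2*(-5/3)))*14)*(-2) = (((1/2)*(-3/5)*(10/3))*14)*(-2) = -1*14*(-2) = -14*(-2) = 28)
q/(-5837) = 28/(-5837) = 28*(-1/5837) = -28/5837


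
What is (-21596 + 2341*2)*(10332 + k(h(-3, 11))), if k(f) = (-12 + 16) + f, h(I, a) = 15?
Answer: -175076814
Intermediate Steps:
k(f) = 4 + f
(-21596 + 2341*2)*(10332 + k(h(-3, 11))) = (-21596 + 2341*2)*(10332 + (4 + 15)) = (-21596 + 4682)*(10332 + 19) = -16914*10351 = -175076814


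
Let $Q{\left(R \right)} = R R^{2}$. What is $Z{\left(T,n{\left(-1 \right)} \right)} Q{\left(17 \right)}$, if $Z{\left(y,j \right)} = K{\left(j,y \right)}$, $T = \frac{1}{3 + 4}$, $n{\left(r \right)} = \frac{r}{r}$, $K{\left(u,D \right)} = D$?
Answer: $\frac{4913}{7} \approx 701.86$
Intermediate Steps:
$Q{\left(R \right)} = R^{3}$
$n{\left(r \right)} = 1$
$T = \frac{1}{7} \approx 0.14286$
$Z{\left(y,j \right)} = y$
$Z{\left(T,n{\left(-1 \right)} \right)} Q{\left(17 \right)} = \frac{17^{3}}{7} = \frac{1}{7} \cdot 4913 = \frac{4913}{7}$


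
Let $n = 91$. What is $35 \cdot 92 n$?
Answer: $293020$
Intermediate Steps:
$35 \cdot 92 n = 35 \cdot 92 \cdot 91 = 3220 \cdot 91 = 293020$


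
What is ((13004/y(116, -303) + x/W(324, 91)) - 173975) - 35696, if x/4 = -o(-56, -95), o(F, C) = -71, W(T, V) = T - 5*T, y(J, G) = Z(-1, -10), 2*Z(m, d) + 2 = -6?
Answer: -68986799/324 ≈ -2.1292e+5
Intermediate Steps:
Z(m, d) = -4 (Z(m, d) = -1 + (½)*(-6) = -1 - 3 = -4)
y(J, G) = -4
W(T, V) = -4*T
x = 284 (x = 4*(-1*(-71)) = 4*71 = 284)
((13004/y(116, -303) + x/W(324, 91)) - 173975) - 35696 = ((13004/(-4) + 284/((-4*324))) - 173975) - 35696 = ((13004*(-¼) + 284/(-1296)) - 173975) - 35696 = ((-3251 + 284*(-1/1296)) - 173975) - 35696 = ((-3251 - 71/324) - 173975) - 35696 = (-1053395/324 - 173975) - 35696 = -57421295/324 - 35696 = -68986799/324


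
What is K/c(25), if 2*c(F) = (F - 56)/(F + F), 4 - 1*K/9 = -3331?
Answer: -3001500/31 ≈ -96823.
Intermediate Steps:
K = 30015 (K = 36 - 9*(-3331) = 36 + 29979 = 30015)
c(F) = (-56 + F)/(4*F) (c(F) = ((F - 56)/(F + F))/2 = ((-56 + F)/((2*F)))/2 = ((-56 + F)*(1/(2*F)))/2 = ((-56 + F)/(2*F))/2 = (-56 + F)/(4*F))
K/c(25) = 30015/(((1/4)*(-56 + 25)/25)) = 30015/(((1/4)*(1/25)*(-31))) = 30015/(-31/100) = 30015*(-100/31) = -3001500/31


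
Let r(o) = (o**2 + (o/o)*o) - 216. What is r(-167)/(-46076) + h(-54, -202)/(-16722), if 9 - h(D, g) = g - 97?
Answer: -118536685/192620718 ≈ -0.61539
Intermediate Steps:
h(D, g) = 106 - g (h(D, g) = 9 - (g - 97) = 9 - (-97 + g) = 9 + (97 - g) = 106 - g)
r(o) = -216 + o + o**2 (r(o) = (o**2 + 1*o) - 216 = (o**2 + o) - 216 = (o + o**2) - 216 = -216 + o + o**2)
r(-167)/(-46076) + h(-54, -202)/(-16722) = (-216 - 167 + (-167)**2)/(-46076) + (106 - 1*(-202))/(-16722) = (-216 - 167 + 27889)*(-1/46076) + (106 + 202)*(-1/16722) = 27506*(-1/46076) + 308*(-1/16722) = -13753/23038 - 154/8361 = -118536685/192620718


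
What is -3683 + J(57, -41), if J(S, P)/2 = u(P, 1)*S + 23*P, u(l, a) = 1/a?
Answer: -5455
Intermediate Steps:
J(S, P) = 2*S + 46*P (J(S, P) = 2*(S/1 + 23*P) = 2*(1*S + 23*P) = 2*(S + 23*P) = 2*S + 46*P)
-3683 + J(57, -41) = -3683 + (2*57 + 46*(-41)) = -3683 + (114 - 1886) = -3683 - 1772 = -5455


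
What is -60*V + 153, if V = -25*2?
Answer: 3153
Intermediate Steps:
V = -50
-60*V + 153 = -60*(-50) + 153 = 3000 + 153 = 3153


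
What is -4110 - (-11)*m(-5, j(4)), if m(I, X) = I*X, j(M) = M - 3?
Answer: -4165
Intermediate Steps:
j(M) = -3 + M
-4110 - (-11)*m(-5, j(4)) = -4110 - (-11)*(-5*(-3 + 4)) = -4110 - (-11)*(-5*1) = -4110 - (-11)*(-5) = -4110 - 1*55 = -4110 - 55 = -4165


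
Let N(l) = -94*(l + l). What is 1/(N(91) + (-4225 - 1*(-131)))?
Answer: -1/21202 ≈ -4.7165e-5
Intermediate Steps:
N(l) = -188*l
1/(N(91) + (-4225 - 1*(-131))) = 1/(-188*91 + (-4225 - 1*(-131))) = 1/(-17108 + (-4225 + 131)) = 1/(-17108 - 4094) = 1/(-21202) = -1/21202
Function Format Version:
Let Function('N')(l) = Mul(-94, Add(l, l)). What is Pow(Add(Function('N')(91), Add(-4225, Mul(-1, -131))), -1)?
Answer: Rational(-1, 21202) ≈ -4.7165e-5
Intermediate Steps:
Function('N')(l) = Mul(-188, l) (Function('N')(l) = Mul(-94, Mul(2, l)) = Mul(-188, l))
Pow(Add(Function('N')(91), Add(-4225, Mul(-1, -131))), -1) = Pow(Add(Mul(-188, 91), Add(-4225, Mul(-1, -131))), -1) = Pow(Add(-17108, Add(-4225, 131)), -1) = Pow(Add(-17108, -4094), -1) = Pow(-21202, -1) = Rational(-1, 21202)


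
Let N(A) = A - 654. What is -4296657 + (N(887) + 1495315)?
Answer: -2801109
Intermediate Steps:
N(A) = -654 + A
-4296657 + (N(887) + 1495315) = -4296657 + ((-654 + 887) + 1495315) = -4296657 + (233 + 1495315) = -4296657 + 1495548 = -2801109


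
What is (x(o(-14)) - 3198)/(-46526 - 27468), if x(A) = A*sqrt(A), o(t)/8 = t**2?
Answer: 1599/36997 - 21952*sqrt(2)/36997 ≈ -0.79590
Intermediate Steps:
o(t) = 8*t**2
x(A) = A**(3/2)
(x(o(-14)) - 3198)/(-46526 - 27468) = ((8*(-14)**2)**(3/2) - 3198)/(-46526 - 27468) = ((8*196)**(3/2) - 3198)/(-73994) = (1568**(3/2) - 3198)*(-1/73994) = (43904*sqrt(2) - 3198)*(-1/73994) = (-3198 + 43904*sqrt(2))*(-1/73994) = 1599/36997 - 21952*sqrt(2)/36997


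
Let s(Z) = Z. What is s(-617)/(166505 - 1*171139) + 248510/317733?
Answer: 1347636601/1472374722 ≈ 0.91528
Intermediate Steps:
s(-617)/(166505 - 1*171139) + 248510/317733 = -617/(166505 - 1*171139) + 248510/317733 = -617/(166505 - 171139) + 248510*(1/317733) = -617/(-4634) + 248510/317733 = -617*(-1/4634) + 248510/317733 = 617/4634 + 248510/317733 = 1347636601/1472374722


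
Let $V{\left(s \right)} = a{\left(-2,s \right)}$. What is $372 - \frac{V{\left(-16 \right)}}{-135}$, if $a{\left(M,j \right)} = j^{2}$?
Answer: $\frac{50476}{135} \approx 373.9$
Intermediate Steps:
$V{\left(s \right)} = s^{2}$
$372 - \frac{V{\left(-16 \right)}}{-135} = 372 - \frac{\left(-16\right)^{2}}{-135} = 372 - 256 \left(- \frac{1}{135}\right) = 372 - - \frac{256}{135} = 372 + \frac{256}{135} = \frac{50476}{135}$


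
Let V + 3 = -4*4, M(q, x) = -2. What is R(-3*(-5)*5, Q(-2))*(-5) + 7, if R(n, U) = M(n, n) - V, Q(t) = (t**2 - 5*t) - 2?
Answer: -78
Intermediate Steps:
Q(t) = -2 + t**2 - 5*t
V = -19 (V = -3 - 4*4 = -3 - 16 = -19)
R(n, U) = 17 (R(n, U) = -2 - 1*(-19) = -2 + 19 = 17)
R(-3*(-5)*5, Q(-2))*(-5) + 7 = 17*(-5) + 7 = -85 + 7 = -78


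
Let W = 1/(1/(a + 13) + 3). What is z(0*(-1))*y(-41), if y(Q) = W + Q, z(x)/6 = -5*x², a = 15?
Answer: 0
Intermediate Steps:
W = 28/85 (W = 1/(1/(15 + 13) + 3) = 1/(1/28 + 3) = 1/(85/28) = 28/85 ≈ 0.32941)
z(x) = -30*x² (z(x) = 6*(-5*x²) = -30*x²)
y(Q) = 28/85 + Q
z(0*(-1))*y(-41) = (-30*(0*(-1))²)*(28/85 - 41) = -30*0²*(-3457/85) = -30*0*(-3457/85) = 0*(-3457/85) = 0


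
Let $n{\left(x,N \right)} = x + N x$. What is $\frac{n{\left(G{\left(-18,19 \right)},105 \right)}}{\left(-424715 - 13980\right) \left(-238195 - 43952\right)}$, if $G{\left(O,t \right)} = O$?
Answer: $- \frac{636}{41258826055} \approx -1.5415 \cdot 10^{-8}$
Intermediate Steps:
$\frac{n{\left(G{\left(-18,19 \right)},105 \right)}}{\left(-424715 - 13980\right) \left(-238195 - 43952\right)} = \frac{\left(-18\right) \left(1 + 105\right)}{\left(-424715 - 13980\right) \left(-238195 - 43952\right)} = \frac{\left(-18\right) 106}{\left(-438695\right) \left(-282147\right)} = - \frac{1908}{123776478165} = \left(-1908\right) \frac{1}{123776478165} = - \frac{636}{41258826055}$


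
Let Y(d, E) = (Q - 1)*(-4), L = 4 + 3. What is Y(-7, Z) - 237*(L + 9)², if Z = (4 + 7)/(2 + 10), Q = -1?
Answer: -60664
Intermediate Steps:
L = 7
Z = 11/12 ≈ 0.91667
Y(d, E) = 8 (Y(d, E) = (-1 - 1)*(-4) = -2*(-4) = 8)
Y(-7, Z) - 237*(L + 9)² = 8 - 237*(7 + 9)² = 8 - 237*16² = 8 - 237*256 = 8 - 60672 = -60664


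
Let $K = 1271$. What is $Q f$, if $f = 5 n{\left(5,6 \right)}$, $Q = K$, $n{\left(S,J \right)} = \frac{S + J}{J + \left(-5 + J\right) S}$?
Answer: $6355$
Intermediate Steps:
$n{\left(S,J \right)} = \frac{J + S}{J + S \left(-5 + J\right)}$
$Q = 1271$
$f = 5$ ($f = 5 \frac{6 + 5}{6 - 25 + 6 \cdot 5} = 5 \frac{1}{6 - 25 + 30} \cdot 11 = 5 \cdot \frac{1}{11} \cdot 11 = 5 \cdot 1 = 5$)
$Q f = 1271 \cdot 5 = 6355$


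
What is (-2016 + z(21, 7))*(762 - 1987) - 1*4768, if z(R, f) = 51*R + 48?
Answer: 1094057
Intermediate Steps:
z(R, f) = 48 + 51*R
(-2016 + z(21, 7))*(762 - 1987) - 1*4768 = (-2016 + (48 + 51*21))*(762 - 1987) - 1*4768 = (-2016 + (48 + 1071))*(-1225) - 4768 = (-2016 + 1119)*(-1225) - 4768 = -897*(-1225) - 4768 = 1098825 - 4768 = 1094057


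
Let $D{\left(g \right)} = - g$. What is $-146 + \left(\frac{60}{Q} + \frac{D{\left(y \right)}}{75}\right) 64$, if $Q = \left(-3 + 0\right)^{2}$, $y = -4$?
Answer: $\frac{7102}{25} \approx 284.08$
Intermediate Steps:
$Q = 9$ ($Q = \left(-3\right)^{2} = 9$)
$-146 + \left(\frac{60}{Q} + \frac{D{\left(y \right)}}{75}\right) 64 = -146 + \left(\frac{60}{9} + \frac{\left(-1\right) \left(-4\right)}{75}\right) 64 = -146 + \left(60 \cdot \frac{1}{9} + 4 \cdot \frac{1}{75}\right) 64 = -146 + \left(\frac{20}{3} + \frac{4}{75}\right) 64 = -146 + \frac{168}{25} \cdot 64 = -146 + \frac{10752}{25} = \frac{7102}{25}$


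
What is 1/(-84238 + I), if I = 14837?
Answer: -1/69401 ≈ -1.4409e-5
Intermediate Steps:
1/(-84238 + I) = 1/(-84238 + 14837) = 1/(-69401) = -1/69401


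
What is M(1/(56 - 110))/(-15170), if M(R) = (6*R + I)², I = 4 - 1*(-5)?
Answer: -640/122877 ≈ -0.0052085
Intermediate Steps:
I = 9 (I = 4 + 5 = 9)
M(R) = (9 + 6*R)² (M(R) = (6*R + 9)² = (9 + 6*R)²)
M(1/(56 - 110))/(-15170) = (9*(3 + 2/(56 - 110))²)/(-15170) = (9*(3 + 2/(-54))²)*(-1/15170) = (9*(3 + 2*(-1/54))²)*(-1/15170) = (9*(3 - 1/27)²)*(-1/15170) = (9*(80/27)²)*(-1/15170) = (9*(6400/729))*(-1/15170) = (6400/81)*(-1/15170) = -640/122877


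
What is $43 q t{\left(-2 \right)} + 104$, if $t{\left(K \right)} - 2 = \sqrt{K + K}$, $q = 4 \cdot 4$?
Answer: $1480 + 1376 i \approx 1480.0 + 1376.0 i$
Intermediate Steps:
$q = 16$
$t{\left(K \right)} = 2 + \sqrt{2} \sqrt{K}$ ($t{\left(K \right)} = 2 + \sqrt{K + K} = 2 + \sqrt{2 K} = 2 + \sqrt{2} \sqrt{K}$)
$43 q t{\left(-2 \right)} + 104 = 43 \cdot 16 \left(2 + \sqrt{2} \sqrt{-2}\right) + 104 = 43 \cdot 16 \left(2 + \sqrt{2} i \sqrt{2}\right) + 104 = 43 \cdot 16 \left(2 + 2 i\right) + 104 = 43 \left(32 + 32 i\right) + 104 = \left(1376 + 1376 i\right) + 104 = 1480 + 1376 i$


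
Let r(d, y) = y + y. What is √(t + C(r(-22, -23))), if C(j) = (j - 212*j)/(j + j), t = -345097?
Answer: I*√1380810/2 ≈ 587.54*I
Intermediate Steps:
r(d, y) = 2*y
C(j) = -211/2 (C(j) = (-211*j)/((2*j)) = (-211*j)*(1/(2*j)) = -211/2)
√(t + C(r(-22, -23))) = √(-345097 - 211/2) = √(-690405/2) = I*√1380810/2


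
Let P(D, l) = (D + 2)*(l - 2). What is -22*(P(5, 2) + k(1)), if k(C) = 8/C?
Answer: -176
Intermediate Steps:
P(D, l) = (-2 + l)*(2 + D) (P(D, l) = (2 + D)*(-2 + l) = (-2 + l)*(2 + D))
-22*(P(5, 2) + k(1)) = -22*((-4 - 2*5 + 2*2 + 5*2) + 8/1) = -22*((-4 - 10 + 4 + 10) + 8*1) = -22*(0 + 8) = -22*8 = -176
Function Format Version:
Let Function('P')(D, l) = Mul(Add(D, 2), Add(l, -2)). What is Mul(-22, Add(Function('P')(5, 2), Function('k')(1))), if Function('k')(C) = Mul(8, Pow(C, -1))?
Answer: -176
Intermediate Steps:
Function('P')(D, l) = Mul(Add(-2, l), Add(2, D)) (Function('P')(D, l) = Mul(Add(2, D), Add(-2, l)) = Mul(Add(-2, l), Add(2, D)))
Mul(-22, Add(Function('P')(5, 2), Function('k')(1))) = Mul(-22, Add(Add(-4, Mul(-2, 5), Mul(2, 2), Mul(5, 2)), Mul(8, Pow(1, -1)))) = Mul(-22, Add(Add(-4, -10, 4, 10), Mul(8, 1))) = Mul(-22, Add(0, 8)) = Mul(-22, 8) = -176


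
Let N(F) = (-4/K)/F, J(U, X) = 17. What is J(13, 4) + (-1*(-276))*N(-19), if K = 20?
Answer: 1891/95 ≈ 19.905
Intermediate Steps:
N(F) = -1/(5*F) (N(F) = (-4/20)/F = (-4*1/20)/F = -1/(5*F))
J(13, 4) + (-1*(-276))*N(-19) = 17 + (-1*(-276))*(-1/5/(-19)) = 17 + 276*(-1/5*(-1/19)) = 17 + 276*(1/95) = 17 + 276/95 = 1891/95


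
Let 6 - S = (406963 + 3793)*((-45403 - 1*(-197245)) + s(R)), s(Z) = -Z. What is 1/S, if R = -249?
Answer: -1/62472290790 ≈ -1.6007e-11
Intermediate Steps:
S = -62472290790 (S = 6 - (406963 + 3793)*((-45403 - 1*(-197245)) - 1*(-249)) = 6 - 410756*((-45403 + 197245) + 249) = 6 - 410756*(151842 + 249) = 6 - 410756*152091 = 6 - 1*62472290796 = 6 - 62472290796 = -62472290790)
1/S = 1/(-62472290790) = -1/62472290790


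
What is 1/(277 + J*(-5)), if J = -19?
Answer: 1/372 ≈ 0.0026882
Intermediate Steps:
1/(277 + J*(-5)) = 1/(277 - 19*(-5)) = 1/(277 + 95) = 1/372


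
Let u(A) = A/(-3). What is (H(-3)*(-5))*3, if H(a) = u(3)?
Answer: 15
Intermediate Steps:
u(A) = -A/3 (u(A) = A*(-⅓) = -A/3)
H(a) = -1 (H(a) = -⅓*3 = -1)
(H(-3)*(-5))*3 = -1*(-5)*3 = 5*3 = 15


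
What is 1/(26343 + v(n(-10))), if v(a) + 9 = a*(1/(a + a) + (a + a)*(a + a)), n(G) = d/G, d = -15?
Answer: 1/26348 ≈ 3.7954e-5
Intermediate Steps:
n(G) = -15/G
v(a) = -9 + a*(1/(2*a) + 4*a²) (v(a) = -9 + a*(1/(a + a) + (a + a)*(a + a)) = -9 + a*(1/(2*a) + (2*a)*(2*a)) = -9 + a*(1/(2*a) + 4*a²))
1/(26343 + v(n(-10))) = 1/(26343 + (-17/2 + 4*(-15/(-10))³)) = 1/(26343 + (-17/2 + 4*(-15*(-⅒))³)) = 1/(26343 + (-17/2 + 4*(3/2)³)) = 1/(26343 + (-17/2 + 4*(27/8))) = 1/(26343 + (-17/2 + 27/2)) = 1/(26343 + 5) = 1/26348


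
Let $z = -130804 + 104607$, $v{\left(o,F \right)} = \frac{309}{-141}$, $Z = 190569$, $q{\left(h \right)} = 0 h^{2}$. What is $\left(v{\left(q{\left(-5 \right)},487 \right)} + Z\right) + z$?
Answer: $\frac{7725381}{47} \approx 1.6437 \cdot 10^{5}$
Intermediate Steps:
$q{\left(h \right)} = 0$
$v{\left(o,F \right)} = - \frac{103}{47}$ ($v{\left(o,F \right)} = 309 \left(- \frac{1}{141}\right) = - \frac{103}{47}$)
$z = -26197$
$\left(v{\left(q{\left(-5 \right)},487 \right)} + Z\right) + z = \left(- \frac{103}{47} + 190569\right) - 26197 = \frac{8956640}{47} - 26197 = \frac{7725381}{47}$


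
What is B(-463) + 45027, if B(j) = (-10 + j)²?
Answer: 268756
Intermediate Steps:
B(-463) + 45027 = (-10 - 463)² + 45027 = (-473)² + 45027 = 223729 + 45027 = 268756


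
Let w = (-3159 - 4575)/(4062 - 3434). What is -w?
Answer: 3867/314 ≈ 12.315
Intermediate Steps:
w = -3867/314 (w = -7734/628 = -7734*1/628 = -3867/314 ≈ -12.315)
-w = -1*(-3867/314) = 3867/314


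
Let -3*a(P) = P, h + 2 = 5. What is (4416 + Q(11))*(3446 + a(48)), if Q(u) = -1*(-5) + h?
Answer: 15174320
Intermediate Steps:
h = 3 (h = -2 + 5 = 3)
a(P) = -P/3
Q(u) = 8 (Q(u) = -1*(-5) + 3 = 5 + 3 = 8)
(4416 + Q(11))*(3446 + a(48)) = (4416 + 8)*(3446 - 1/3*48) = 4424*(3446 - 16) = 4424*3430 = 15174320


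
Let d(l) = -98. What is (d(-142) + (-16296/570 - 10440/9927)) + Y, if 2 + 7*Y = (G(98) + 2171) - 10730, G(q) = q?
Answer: -140059943/104785 ≈ -1336.6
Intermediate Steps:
Y = -1209 (Y = -2/7 + ((98 + 2171) - 10730)/7 = -2/7 + (2269 - 10730)/7 = -2/7 + (⅐)*(-8461) = -2/7 - 8461/7 = -1209)
(d(-142) + (-16296/570 - 10440/9927)) + Y = (-98 + (-16296/570 - 10440/9927)) - 1209 = (-98 + (-16296*1/570 - 10440*1/9927)) - 1209 = (-98 + (-2716/95 - 1160/1103)) - 1209 = (-98 - 3105948/104785) - 1209 = -13374878/104785 - 1209 = -140059943/104785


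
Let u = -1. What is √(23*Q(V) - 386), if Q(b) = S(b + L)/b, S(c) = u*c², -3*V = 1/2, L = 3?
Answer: √25986/6 ≈ 26.867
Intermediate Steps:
V = -⅙ (V = -⅓/2 = -⅓*½ = -⅙ ≈ -0.16667)
S(c) = -c²
Q(b) = -(3 + b)²/b (Q(b) = (-(b + 3)²)/b = (-(3 + b)²)/b = -(3 + b)²/b)
√(23*Q(V) - 386) = √(23*(-(3 - ⅙)²/(-⅙)) - 386) = √(23*(-1*(-6)*(17/6)²) - 386) = √(23*(-1*(-6)*289/36) - 386) = √(23*(289/6) - 386) = √(6647/6 - 386) = √(4331/6) = √25986/6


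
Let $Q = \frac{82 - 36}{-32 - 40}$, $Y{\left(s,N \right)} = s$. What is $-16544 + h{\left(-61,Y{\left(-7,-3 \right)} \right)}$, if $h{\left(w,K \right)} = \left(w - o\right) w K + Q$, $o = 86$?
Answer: $- \frac{2855291}{36} \approx -79314.0$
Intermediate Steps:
$Q = - \frac{23}{36}$ ($Q = \frac{46}{-72} = 46 \left(- \frac{1}{72}\right) = - \frac{23}{36} \approx -0.63889$)
$h{\left(w,K \right)} = - \frac{23}{36} + K w \left(-86 + w\right)$ ($h{\left(w,K \right)} = \left(w - 86\right) w K - \frac{23}{36} = \left(-86 + w\right) w K - \frac{23}{36} = w \left(-86 + w\right) K - \frac{23}{36} = K w \left(-86 + w\right) - \frac{23}{36} = - \frac{23}{36} + K w \left(-86 + w\right)$)
$-16544 + h{\left(-61,Y{\left(-7,-3 \right)} \right)} = -16544 - \left(\frac{23}{36} + 26047 + 36722\right) = -16544 - \frac{2259707}{36} = - \frac{2855291}{36}$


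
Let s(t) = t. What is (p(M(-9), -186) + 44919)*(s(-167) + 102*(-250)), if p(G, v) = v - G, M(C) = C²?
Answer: -1146082884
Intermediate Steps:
(p(M(-9), -186) + 44919)*(s(-167) + 102*(-250)) = ((-186 - 1*(-9)²) + 44919)*(-167 + 102*(-250)) = ((-186 - 1*81) + 44919)*(-167 - 25500) = ((-186 - 81) + 44919)*(-25667) = (-267 + 44919)*(-25667) = 44652*(-25667) = -1146082884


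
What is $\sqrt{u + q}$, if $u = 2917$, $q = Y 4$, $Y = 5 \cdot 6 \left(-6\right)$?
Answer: $13 \sqrt{13} \approx 46.872$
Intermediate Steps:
$Y = -180$ ($Y = 30 \left(-6\right) = -180$)
$q = -720$ ($q = \left(-180\right) 4 = -720$)
$\sqrt{u + q} = \sqrt{2917 - 720} = \sqrt{2197} = 13 \sqrt{13}$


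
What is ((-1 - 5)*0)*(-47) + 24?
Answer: 24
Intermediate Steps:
((-1 - 5)*0)*(-47) + 24 = -6*0*(-47) + 24 = 0*(-47) + 24 = 0 + 24 = 24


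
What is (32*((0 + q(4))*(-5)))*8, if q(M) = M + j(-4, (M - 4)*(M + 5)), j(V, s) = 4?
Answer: -10240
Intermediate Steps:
q(M) = 4 + M (q(M) = M + 4 = 4 + M)
(32*((0 + q(4))*(-5)))*8 = (32*((0 + (4 + 4))*(-5)))*8 = (32*((0 + 8)*(-5)))*8 = (32*(8*(-5)))*8 = (32*(-40))*8 = -1280*8 = -10240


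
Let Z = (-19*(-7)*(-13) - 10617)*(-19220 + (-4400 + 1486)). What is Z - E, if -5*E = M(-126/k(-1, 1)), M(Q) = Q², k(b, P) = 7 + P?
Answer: 21861313089/80 ≈ 2.7327e+8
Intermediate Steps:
Z = 273266364 (Z = (133*(-13) - 10617)*(-19220 - 2914) = (-1729 - 10617)*(-22134) = -12346*(-22134) = 273266364)
E = -3969/80 (E = -15876/(7 + 1)²/5 = -(-126/8)²/5 = -(-126*⅛)²/5 = -(-63/4)²/5 = -⅕*3969/16 = -3969/80 ≈ -49.612)
Z - E = 273266364 - 1*(-3969/80) = 273266364 + 3969/80 = 21861313089/80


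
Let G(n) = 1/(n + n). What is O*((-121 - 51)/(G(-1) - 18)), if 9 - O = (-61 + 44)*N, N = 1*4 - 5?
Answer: -2752/37 ≈ -74.378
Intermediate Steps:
N = -1 (N = 4 - 5 = -1)
G(n) = 1/(2*n)
O = -8 (O = 9 - (-61 + 44)*(-1) = 9 - (-17)*(-1) = 9 - 1*17 = 9 - 17 = -8)
O*((-121 - 51)/(G(-1) - 18)) = -8*(-121 - 51)/((1/2)/(-1) - 18) = -(-1376)/((1/2)*(-1) - 18) = -(-1376)/(-1/2 - 18) = -(-1376)/(-37/2) = -(-1376)*(-2)/37 = -8*344/37 = -2752/37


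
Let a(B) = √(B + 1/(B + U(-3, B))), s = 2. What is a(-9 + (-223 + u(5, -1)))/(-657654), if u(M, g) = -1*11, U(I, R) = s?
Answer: -121*I*√241/79247307 ≈ -2.3703e-5*I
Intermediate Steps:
U(I, R) = 2
u(M, g) = -11
a(B) = √(B + 1/(2 + B)) (a(B) = √(B + 1/(B + 2)) = √(B + 1/(2 + B)))
a(-9 + (-223 + u(5, -1)))/(-657654) = √((1 + (-9 + (-223 - 11))*(2 + (-9 + (-223 - 11))))/(2 + (-9 + (-223 - 11))))/(-657654) = √((1 + (-9 - 234)*(2 + (-9 - 234)))/(2 + (-9 - 234)))*(-1/657654) = √((1 - 243*(2 - 243))/(2 - 243))*(-1/657654) = √((1 - 243*(-241))/(-241))*(-1/657654) = √(-(1 + 58563)/241)*(-1/657654) = √(-1/241*58564)*(-1/657654) = √(-58564/241)*(-1/657654) = (242*I*√241/241)*(-1/657654) = -121*I*√241/79247307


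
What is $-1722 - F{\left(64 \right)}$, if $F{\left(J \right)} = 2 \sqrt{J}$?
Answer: $-1738$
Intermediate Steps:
$-1722 - F{\left(64 \right)} = -1722 - 2 \sqrt{64} = -1722 - 2 \cdot 8 = -1722 - 16 = -1738$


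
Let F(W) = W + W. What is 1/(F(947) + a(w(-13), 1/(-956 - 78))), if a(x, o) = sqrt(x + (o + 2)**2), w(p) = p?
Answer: 2024981464/3835324519355 - 1034*I*sqrt(9626539)/3835324519355 ≈ 0.00052798 - 8.3648e-7*I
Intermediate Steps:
a(x, o) = sqrt(x + (2 + o)**2)
F(W) = 2*W
1/(F(947) + a(w(-13), 1/(-956 - 78))) = 1/(2*947 + sqrt(-13 + (2 + 1/(-956 - 78))**2)) = 1/(1894 + sqrt(-13 + (2 + 1/(-1034))**2)) = 1/(1894 + sqrt(-13 + (2 - 1/1034)**2)) = 1/(1894 + sqrt(-13 + (2067/1034)**2)) = 1/(1894 + sqrt(-13 + 4272489/1069156)) = 1/(1894 + sqrt(-9626539/1069156)) = 1/(1894 + I*sqrt(9626539)/1034)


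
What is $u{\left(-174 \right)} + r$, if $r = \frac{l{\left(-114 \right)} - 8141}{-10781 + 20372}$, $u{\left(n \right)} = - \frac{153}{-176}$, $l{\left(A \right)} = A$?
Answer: $\frac{14543}{1688016} \approx 0.0086154$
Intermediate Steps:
$u{\left(n \right)} = \frac{153}{176}$ ($u{\left(n \right)} = \left(-153\right) \left(- \frac{1}{176}\right) = \frac{153}{176}$)
$r = - \frac{8255}{9591}$ ($r = \frac{-114 - 8141}{-10781 + 20372} = - \frac{8255}{9591} \approx -0.8607$)
$u{\left(-174 \right)} + r = \frac{153}{176} - \frac{8255}{9591} = \frac{14543}{1688016}$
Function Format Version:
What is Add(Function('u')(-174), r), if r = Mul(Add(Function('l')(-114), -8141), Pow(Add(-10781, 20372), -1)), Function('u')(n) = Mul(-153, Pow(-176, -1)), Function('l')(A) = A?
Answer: Rational(14543, 1688016) ≈ 0.0086154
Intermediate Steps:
Function('u')(n) = Rational(153, 176) (Function('u')(n) = Mul(-153, Rational(-1, 176)) = Rational(153, 176))
r = Rational(-8255, 9591) (r = Mul(Add(-114, -8141), Pow(Add(-10781, 20372), -1)) = Mul(-8255, Pow(9591, -1)) = Mul(-8255, Rational(1, 9591)) = Rational(-8255, 9591) ≈ -0.86070)
Add(Function('u')(-174), r) = Add(Rational(153, 176), Rational(-8255, 9591)) = Rational(14543, 1688016)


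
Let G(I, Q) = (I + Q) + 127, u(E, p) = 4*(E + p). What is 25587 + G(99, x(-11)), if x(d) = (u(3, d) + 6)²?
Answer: 26489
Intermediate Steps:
u(E, p) = 4*E + 4*p
x(d) = (18 + 4*d)² (x(d) = ((4*3 + 4*d) + 6)² = ((12 + 4*d) + 6)² = (18 + 4*d)²)
G(I, Q) = 127 + I + Q
25587 + G(99, x(-11)) = 25587 + (127 + 99 + 4*(9 + 2*(-11))²) = 25587 + (127 + 99 + 4*(9 - 22)²) = 25587 + (127 + 99 + 4*(-13)²) = 25587 + (127 + 99 + 4*169) = 25587 + (127 + 99 + 676) = 25587 + 902 = 26489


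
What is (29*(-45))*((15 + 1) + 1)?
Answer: -22185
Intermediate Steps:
(29*(-45))*((15 + 1) + 1) = -1305*(16 + 1) = -1305*17 = -22185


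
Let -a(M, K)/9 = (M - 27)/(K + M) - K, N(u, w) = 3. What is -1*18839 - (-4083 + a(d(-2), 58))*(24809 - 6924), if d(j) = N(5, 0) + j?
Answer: 3752324024/59 ≈ 6.3599e+7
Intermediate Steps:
d(j) = 3 + j
a(M, K) = 9*K - 9*(-27 + M)/(K + M) (a(M, K) = -9*((M - 27)/(K + M) - K) = -9*((-27 + M)/(K + M) - K) = -9*(-K + (-27 + M)/(K + M)) = 9*K - 9*(-27 + M)/(K + M))
-1*18839 - (-4083 + a(d(-2), 58))*(24809 - 6924) = -1*18839 - (-4083 + 9*(27 + 58² - (3 - 2) + 58*(3 - 2))/(58 + (3 - 2)))*(24809 - 6924) = -18839 - (-4083 + 9*(27 + 3364 - 1*1 + 58*1)/(58 + 1))*17885 = -18839 - (-4083 + 9*(27 + 3364 - 1 + 58)/59)*17885 = -18839 - (-4083 + 9*(1/59)*3448)*17885 = -18839 - (-4083 + 31032/59)*17885 = -18839 - (-209865)*17885/59 = -18839 - 1*(-3753435525/59) = -18839 + 3753435525/59 = 3752324024/59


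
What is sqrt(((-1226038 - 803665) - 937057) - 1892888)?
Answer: 16*I*sqrt(18983) ≈ 2204.5*I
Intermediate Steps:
sqrt(((-1226038 - 803665) - 937057) - 1892888) = sqrt((-2029703 - 937057) - 1892888) = sqrt(-2966760 - 1892888) = sqrt(-4859648) = 16*I*sqrt(18983)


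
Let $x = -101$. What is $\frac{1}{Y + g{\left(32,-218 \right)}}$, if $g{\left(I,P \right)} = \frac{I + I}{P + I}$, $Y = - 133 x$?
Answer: $\frac{93}{1249237} \approx 7.4445 \cdot 10^{-5}$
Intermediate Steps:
$Y = 13433$ ($Y = \left(-133\right) \left(-101\right) = 13433$)
$g{\left(I,P \right)} = \frac{2 I}{I + P}$
$\frac{1}{Y + g{\left(32,-218 \right)}} = \frac{1}{13433 + 2 \cdot 32 \frac{1}{32 - 218}} = \frac{1}{13433 + 2 \cdot 32 \frac{1}{-186}} = \frac{1}{13433 + 2 \cdot 32 \left(- \frac{1}{186}\right)} = \frac{1}{13433 - \frac{32}{93}} = \frac{1}{\frac{1249237}{93}} = \frac{93}{1249237}$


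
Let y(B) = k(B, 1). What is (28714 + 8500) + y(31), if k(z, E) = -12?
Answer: 37202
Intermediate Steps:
y(B) = -12
(28714 + 8500) + y(31) = (28714 + 8500) - 12 = 37214 - 12 = 37202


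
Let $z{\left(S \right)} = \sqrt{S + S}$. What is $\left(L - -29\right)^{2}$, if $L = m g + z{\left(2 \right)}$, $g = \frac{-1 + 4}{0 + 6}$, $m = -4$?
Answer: $841$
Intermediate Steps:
$z{\left(S \right)} = \sqrt{2} \sqrt{S}$ ($z{\left(S \right)} = \sqrt{2 S} = \sqrt{2} \sqrt{S}$)
$g = \frac{1}{2}$ ($g = \frac{3}{6} = 3 \cdot \frac{1}{6} = \frac{1}{2} \approx 0.5$)
$L = 0$ ($L = \left(-4\right) \frac{1}{2} + \sqrt{2} \sqrt{2} = -2 + 2 = 0$)
$\left(L - -29\right)^{2} = \left(0 - -29\right)^{2} = \left(0 + 29\right)^{2} = 29^{2} = 841$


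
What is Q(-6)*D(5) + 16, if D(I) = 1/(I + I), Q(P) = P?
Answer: 77/5 ≈ 15.400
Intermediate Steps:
D(I) = 1/(2*I)
Q(-6)*D(5) + 16 = -3/5 + 16 = -6*⅒ + 16 = -⅗ + 16 = 77/5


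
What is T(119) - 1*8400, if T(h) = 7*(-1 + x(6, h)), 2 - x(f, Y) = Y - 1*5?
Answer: -9191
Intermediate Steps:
x(f, Y) = 7 - Y (x(f, Y) = 2 - (Y - 1*5) = 2 - (Y - 5) = 2 - (-5 + Y) = 2 + (5 - Y) = 7 - Y)
T(h) = 42 - 7*h (T(h) = 7*(-1 + (7 - h)) = 7*(6 - h) = 42 - 7*h)
T(119) - 1*8400 = (42 - 7*119) - 1*8400 = (42 - 833) - 8400 = -791 - 8400 = -9191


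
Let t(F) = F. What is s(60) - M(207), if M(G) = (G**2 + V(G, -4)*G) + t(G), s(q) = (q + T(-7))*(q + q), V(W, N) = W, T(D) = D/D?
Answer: -78585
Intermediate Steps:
T(D) = 1
s(q) = 2*q*(1 + q) (s(q) = (q + 1)*(q + q) = (1 + q)*(2*q) = 2*q*(1 + q))
M(G) = G + 2*G**2 (M(G) = (G**2 + G*G) + G = (G**2 + G**2) + G = 2*G**2 + G = G + 2*G**2)
s(60) - M(207) = 2*60*(1 + 60) - 207*(1 + 2*207) = 2*60*61 - 207*(1 + 414) = 7320 - 207*415 = 7320 - 1*85905 = 7320 - 85905 = -78585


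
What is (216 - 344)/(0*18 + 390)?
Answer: -64/195 ≈ -0.32821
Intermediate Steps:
(216 - 344)/(0*18 + 390) = -128/(0 + 390) = -128/390 = -128*1/390 = -64/195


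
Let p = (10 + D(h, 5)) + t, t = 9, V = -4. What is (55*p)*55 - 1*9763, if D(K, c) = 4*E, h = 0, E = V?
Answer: -688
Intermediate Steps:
E = -4
D(K, c) = -16 (D(K, c) = 4*(-4) = -16)
p = 3 (p = (10 - 16) + 9 = -6 + 9 = 3)
(55*p)*55 - 1*9763 = (55*3)*55 - 1*9763 = 165*55 - 9763 = 9075 - 9763 = -688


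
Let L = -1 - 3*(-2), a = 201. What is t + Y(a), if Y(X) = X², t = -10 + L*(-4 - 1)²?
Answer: 40516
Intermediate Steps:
L = 5 (L = -1 + 6 = 5)
t = 115 (t = -10 + 5*(-4 - 1)² = -10 + 5*(-5)² = -10 + 5*25 = -10 + 125 = 115)
t + Y(a) = 115 + 201² = 115 + 40401 = 40516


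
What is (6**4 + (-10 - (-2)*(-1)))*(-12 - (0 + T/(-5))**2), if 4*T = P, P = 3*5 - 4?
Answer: -1579641/100 ≈ -15796.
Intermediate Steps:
P = 11 (P = 15 - 4 = 11)
T = 11/4 (T = (1/4)*11 = 11/4 ≈ 2.7500)
(6**4 + (-10 - (-2)*(-1)))*(-12 - (0 + T/(-5))**2) = (6**4 + (-10 - (-2)*(-1)))*(-12 - (0 + (11/4)/(-5))**2) = (1296 + (-10 - 1*2))*(-12 - (0 + (11/4)*(-1/5))**2) = (1296 + (-10 - 2))*(-12 - (0 - 11/20)**2) = (1296 - 12)*(-12 - (-11/20)**2) = 1284*(-12 - 1*121/400) = 1284*(-12 - 121/400) = 1284*(-4921/400) = -1579641/100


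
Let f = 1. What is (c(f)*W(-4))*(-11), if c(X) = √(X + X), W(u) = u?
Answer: 44*√2 ≈ 62.225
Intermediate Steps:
c(X) = √2*√X (c(X) = √(2*X) = √2*√X)
(c(f)*W(-4))*(-11) = ((√2*√1)*(-4))*(-11) = ((√2*1)*(-4))*(-11) = (√2*(-4))*(-11) = -4*√2*(-11) = 44*√2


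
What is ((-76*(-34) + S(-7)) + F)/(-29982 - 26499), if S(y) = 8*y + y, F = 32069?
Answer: -11530/18827 ≈ -0.61242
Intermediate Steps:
S(y) = 9*y
((-76*(-34) + S(-7)) + F)/(-29982 - 26499) = ((-76*(-34) + 9*(-7)) + 32069)/(-29982 - 26499) = ((2584 - 63) + 32069)/(-56481) = (2521 + 32069)*(-1/56481) = 34590*(-1/56481) = -11530/18827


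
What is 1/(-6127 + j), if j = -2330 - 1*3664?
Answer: -1/12121 ≈ -8.2501e-5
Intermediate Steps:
j = -5994 (j = -2330 - 3664 = -5994)
1/(-6127 + j) = 1/(-6127 - 5994) = 1/(-12121) = -1/12121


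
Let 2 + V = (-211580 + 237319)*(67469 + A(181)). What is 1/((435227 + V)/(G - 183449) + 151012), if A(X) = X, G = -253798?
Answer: 145749/21429288463 ≈ 6.8014e-6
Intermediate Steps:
V = 1741243348 (V = -2 + (-211580 + 237319)*(67469 + 181) = -2 + 25739*67650 = -2 + 1741243350 = 1741243348)
1/((435227 + V)/(G - 183449) + 151012) = 1/((435227 + 1741243348)/(-253798 - 183449) + 151012) = 1/(1741678575/(-437247) + 151012) = 1/(1741678575*(-1/437247) + 151012) = 1/(-580559525/145749 + 151012) = 1/(21429288463/145749) = 145749/21429288463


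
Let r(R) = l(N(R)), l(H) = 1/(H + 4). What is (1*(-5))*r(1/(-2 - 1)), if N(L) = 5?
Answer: -5/9 ≈ -0.55556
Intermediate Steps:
l(H) = 1/(4 + H)
r(R) = ⅑ (r(R) = 1/(4 + 5) = 1/9 = ⅑)
(1*(-5))*r(1/(-2 - 1)) = (1*(-5))*(⅑) = -5*⅑ = -5/9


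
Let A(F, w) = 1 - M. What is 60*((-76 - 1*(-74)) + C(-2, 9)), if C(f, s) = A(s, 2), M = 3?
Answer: -240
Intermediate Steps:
A(F, w) = -2 (A(F, w) = 1 - 1*3 = 1 - 3 = -2)
C(f, s) = -2
60*((-76 - 1*(-74)) + C(-2, 9)) = 60*((-76 - 1*(-74)) - 2) = 60*((-76 + 74) - 2) = 60*(-2 - 2) = 60*(-4) = -240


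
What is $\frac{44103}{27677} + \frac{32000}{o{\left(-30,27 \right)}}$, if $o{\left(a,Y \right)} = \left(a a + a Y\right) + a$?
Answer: $\frac{44415509}{83031} \approx 534.93$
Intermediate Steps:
$o{\left(a,Y \right)} = a + a^{2} + Y a$ ($o{\left(a,Y \right)} = \left(a^{2} + Y a\right) + a = a + a^{2} + Y a$)
$\frac{44103}{27677} + \frac{32000}{o{\left(-30,27 \right)}} = \frac{44103}{27677} + \frac{32000}{\left(-30\right) \left(1 + 27 - 30\right)} = 44103 \cdot \frac{1}{27677} + \frac{32000}{\left(-30\right) \left(-2\right)} = \frac{44103}{27677} + \frac{32000}{60} = \frac{44103}{27677} + 32000 \cdot \frac{1}{60} = \frac{44103}{27677} + \frac{1600}{3} = \frac{44415509}{83031}$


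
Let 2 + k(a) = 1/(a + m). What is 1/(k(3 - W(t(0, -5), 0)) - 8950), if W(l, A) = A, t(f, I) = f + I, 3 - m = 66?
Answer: -60/537121 ≈ -0.00011171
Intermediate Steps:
m = -63 (m = 3 - 1*66 = 3 - 66 = -63)
t(f, I) = I + f
k(a) = -2 + 1/(-63 + a) (k(a) = -2 + 1/(a - 63) = -2 + 1/(-63 + a))
1/(k(3 - W(t(0, -5), 0)) - 8950) = 1/((127 - 2*(3 - 1*0))/(-63 + (3 - 1*0)) - 8950) = 1/((127 - 2*(3 + 0))/(-63 + (3 + 0)) - 8950) = 1/((127 - 2*3)/(-63 + 3) - 8950) = 1/((127 - 6)/(-60) - 8950) = 1/(-1/60*121 - 8950) = 1/(-121/60 - 8950) = 1/(-537121/60) = -60/537121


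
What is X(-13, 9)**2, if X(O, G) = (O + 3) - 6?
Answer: 256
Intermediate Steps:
X(O, G) = -3 + O (X(O, G) = (3 + O) - 6 = -3 + O)
X(-13, 9)**2 = (-3 - 13)**2 = (-16)**2 = 256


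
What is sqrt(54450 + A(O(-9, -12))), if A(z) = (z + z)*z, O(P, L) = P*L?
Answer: 3*sqrt(8642) ≈ 278.89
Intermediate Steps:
O(P, L) = L*P
A(z) = 2*z**2 (A(z) = (2*z)*z = 2*z**2)
sqrt(54450 + A(O(-9, -12))) = sqrt(54450 + 2*(-12*(-9))**2) = sqrt(54450 + 2*108**2) = sqrt(54450 + 2*11664) = sqrt(54450 + 23328) = sqrt(77778) = 3*sqrt(8642)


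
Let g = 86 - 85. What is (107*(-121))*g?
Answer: -12947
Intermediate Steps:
g = 1
(107*(-121))*g = (107*(-121))*1 = -12947*1 = -12947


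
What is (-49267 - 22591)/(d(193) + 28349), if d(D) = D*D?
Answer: -35929/32799 ≈ -1.0954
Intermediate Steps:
d(D) = D**2
(-49267 - 22591)/(d(193) + 28349) = (-49267 - 22591)/(193**2 + 28349) = -71858/(37249 + 28349) = -71858/65598 = -71858*1/65598 = -35929/32799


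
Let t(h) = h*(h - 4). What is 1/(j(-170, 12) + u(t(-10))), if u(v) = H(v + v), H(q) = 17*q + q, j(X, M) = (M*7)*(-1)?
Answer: 1/4956 ≈ 0.00020178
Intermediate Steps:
j(X, M) = -7*M (j(X, M) = (7*M)*(-1) = -7*M)
t(h) = h*(-4 + h)
H(q) = 18*q
u(v) = 36*v (u(v) = 18*(v + v) = 18*(2*v) = 36*v)
1/(j(-170, 12) + u(t(-10))) = 1/(-7*12 + 36*(-10*(-4 - 10))) = 1/(-84 + 36*(-10*(-14))) = 1/(-84 + 36*140) = 1/(-84 + 5040) = 1/4956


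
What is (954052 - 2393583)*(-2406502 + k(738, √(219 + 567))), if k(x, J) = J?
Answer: 3464234230562 - 1439531*√786 ≈ 3.4642e+12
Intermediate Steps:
(954052 - 2393583)*(-2406502 + k(738, √(219 + 567))) = (954052 - 2393583)*(-2406502 + √(219 + 567)) = -1439531*(-2406502 + √786) = 3464234230562 - 1439531*√786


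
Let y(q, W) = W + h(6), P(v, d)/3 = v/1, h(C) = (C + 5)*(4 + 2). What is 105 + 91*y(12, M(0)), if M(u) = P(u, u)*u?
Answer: 6111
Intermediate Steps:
h(C) = 30 + 6*C (h(C) = (5 + C)*6 = 30 + 6*C)
P(v, d) = 3*v (P(v, d) = 3*(v/1) = 3*(v*1) = 3*v)
M(u) = 3*u**2 (M(u) = (3*u)*u = 3*u**2)
y(q, W) = 66 + W (y(q, W) = W + (30 + 6*6) = W + (30 + 36) = W + 66 = 66 + W)
105 + 91*y(12, M(0)) = 105 + 91*(66 + 3*0**2) = 105 + 91*(66 + 3*0) = 105 + 91*(66 + 0) = 105 + 91*66 = 105 + 6006 = 6111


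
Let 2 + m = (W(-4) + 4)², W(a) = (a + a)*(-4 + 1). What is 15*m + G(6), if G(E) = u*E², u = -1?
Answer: 11694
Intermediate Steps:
W(a) = -6*a (W(a) = (2*a)*(-3) = -6*a)
m = 782 (m = -2 + (-6*(-4) + 4)² = -2 + (24 + 4)² = -2 + 28² = -2 + 784 = 782)
G(E) = -E²
15*m + G(6) = 15*782 - 1*6² = 11730 - 1*36 = 11730 - 36 = 11694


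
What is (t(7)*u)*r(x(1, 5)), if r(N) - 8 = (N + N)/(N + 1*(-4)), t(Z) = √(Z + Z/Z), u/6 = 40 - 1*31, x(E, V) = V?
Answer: 1944*√2 ≈ 2749.2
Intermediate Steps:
u = 54 (u = 6*(40 - 1*31) = 6*(40 - 31) = 6*9 = 54)
t(Z) = √(1 + Z) (t(Z) = √(Z + 1) = √(1 + Z))
r(N) = 8 + 2*N/(-4 + N) (r(N) = 8 + (N + N)/(N + 1*(-4)) = 8 + (2*N)/(N - 4) = 8 + (2*N)/(-4 + N) = 8 + 2*N/(-4 + N))
(t(7)*u)*r(x(1, 5)) = (√(1 + 7)*54)*(2*(-16 + 5*5)/(-4 + 5)) = (√8*54)*(2*(-16 + 25)/1) = ((2*√2)*54)*(2*1*9) = (108*√2)*18 = 1944*√2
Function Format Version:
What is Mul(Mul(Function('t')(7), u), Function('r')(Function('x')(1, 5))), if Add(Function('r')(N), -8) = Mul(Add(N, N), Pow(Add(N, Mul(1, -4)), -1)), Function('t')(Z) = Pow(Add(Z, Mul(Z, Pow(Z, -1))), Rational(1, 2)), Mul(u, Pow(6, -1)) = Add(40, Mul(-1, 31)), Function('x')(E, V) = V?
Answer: Mul(1944, Pow(2, Rational(1, 2))) ≈ 2749.2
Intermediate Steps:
u = 54 (u = Mul(6, Add(40, Mul(-1, 31))) = Mul(6, Add(40, -31)) = Mul(6, 9) = 54)
Function('t')(Z) = Pow(Add(1, Z), Rational(1, 2)) (Function('t')(Z) = Pow(Add(Z, 1), Rational(1, 2)) = Pow(Add(1, Z), Rational(1, 2)))
Function('r')(N) = Add(8, Mul(2, N, Pow(Add(-4, N), -1))) (Function('r')(N) = Add(8, Mul(Add(N, N), Pow(Add(N, Mul(1, -4)), -1))) = Add(8, Mul(Mul(2, N), Pow(Add(N, -4), -1))) = Add(8, Mul(Mul(2, N), Pow(Add(-4, N), -1))) = Add(8, Mul(2, N, Pow(Add(-4, N), -1))))
Mul(Mul(Function('t')(7), u), Function('r')(Function('x')(1, 5))) = Mul(Mul(Pow(Add(1, 7), Rational(1, 2)), 54), Mul(2, Pow(Add(-4, 5), -1), Add(-16, Mul(5, 5)))) = Mul(Mul(Pow(8, Rational(1, 2)), 54), Mul(2, Pow(1, -1), Add(-16, 25))) = Mul(Mul(Mul(2, Pow(2, Rational(1, 2))), 54), Mul(2, 1, 9)) = Mul(Mul(108, Pow(2, Rational(1, 2))), 18) = Mul(1944, Pow(2, Rational(1, 2)))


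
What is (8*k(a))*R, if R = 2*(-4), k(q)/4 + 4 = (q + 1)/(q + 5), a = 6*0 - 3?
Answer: 1280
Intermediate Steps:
a = -3 (a = 0 - 3 = -3)
k(q) = -16 + 4*(1 + q)/(5 + q) (k(q) = -16 + 4*((q + 1)/(q + 5)) = -16 + 4*((1 + q)/(5 + q)) = -16 + 4*(1 + q)/(5 + q))
R = -8
(8*k(a))*R = (8*(4*(-19 - 3*(-3))/(5 - 3)))*(-8) = (8*(4*(-19 + 9)/2))*(-8) = (8*(4*(1/2)*(-10)))*(-8) = (8*(-20))*(-8) = -160*(-8) = 1280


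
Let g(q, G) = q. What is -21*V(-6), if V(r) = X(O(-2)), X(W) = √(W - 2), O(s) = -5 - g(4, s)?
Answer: -21*I*√11 ≈ -69.649*I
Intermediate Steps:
O(s) = -9 (O(s) = -5 - 1*4 = -5 - 4 = -9)
X(W) = √(-2 + W)
V(r) = I*√11 (V(r) = √(-2 - 9) = √(-11) = I*√11)
-21*V(-6) = -21*I*√11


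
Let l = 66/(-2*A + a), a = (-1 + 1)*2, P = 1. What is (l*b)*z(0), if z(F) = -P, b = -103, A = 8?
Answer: -3399/8 ≈ -424.88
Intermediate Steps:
a = 0 (a = 0*2 = 0)
l = -33/8 (l = 66/(-2*8 + 0) = 66/(-16 + 0) = 66/(-16) = 66*(-1/16) = -33/8 ≈ -4.1250)
z(F) = -1 (z(F) = -1*1 = -1)
(l*b)*z(0) = -33/8*(-103)*(-1) = (3399/8)*(-1) = -3399/8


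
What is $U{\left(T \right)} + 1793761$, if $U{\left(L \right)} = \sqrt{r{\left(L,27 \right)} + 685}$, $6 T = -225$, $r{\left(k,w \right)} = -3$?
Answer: $1793761 + \sqrt{682} \approx 1.7938 \cdot 10^{6}$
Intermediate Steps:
$T = - \frac{75}{2}$ ($T = \frac{1}{6} \left(-225\right) = - \frac{75}{2} \approx -37.5$)
$U{\left(L \right)} = \sqrt{682}$ ($U{\left(L \right)} = \sqrt{-3 + 685} = \sqrt{682}$)
$U{\left(T \right)} + 1793761 = \sqrt{682} + 1793761 = 1793761 + \sqrt{682}$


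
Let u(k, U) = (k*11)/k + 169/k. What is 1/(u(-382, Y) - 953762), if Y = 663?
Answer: -382/364333051 ≈ -1.0485e-6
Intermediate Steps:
u(k, U) = 11 + 169/k (u(k, U) = (11*k)/k + 169/k = 11 + 169/k)
1/(u(-382, Y) - 953762) = 1/((11 + 169/(-382)) - 953762) = 1/((11 + 169*(-1/382)) - 953762) = 1/((11 - 169/382) - 953762) = 1/(4033/382 - 953762) = 1/(-364333051/382) = -382/364333051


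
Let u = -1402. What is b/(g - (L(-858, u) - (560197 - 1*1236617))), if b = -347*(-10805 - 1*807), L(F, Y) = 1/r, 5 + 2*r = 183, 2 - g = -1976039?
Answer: 89653349/28916567 ≈ 3.1004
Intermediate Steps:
g = 1976041 (g = 2 - 1*(-1976039) = 2 + 1976039 = 1976041)
r = 89 (r = -5/2 + (1/2)*183 = -5/2 + 183/2 = 89)
L(F, Y) = 1/89
b = 4029364 (b = -347*(-10805 - 807) = -347*(-11612) = 4029364)
b/(g - (L(-858, u) - (560197 - 1*1236617))) = 4029364/(1976041 - (1/89 - (560197 - 1*1236617))) = 4029364/(1976041 - (1/89 - (560197 - 1236617))) = 4029364/(1976041 - (1/89 - 1*(-676420))) = 4029364/(1976041 - (1/89 + 676420)) = 4029364/(1976041 - 1*60201381/89) = 4029364/(1976041 - 60201381/89) = 4029364/(115666268/89) = 4029364*(89/115666268) = 89653349/28916567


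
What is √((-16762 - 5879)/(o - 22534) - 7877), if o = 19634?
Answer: I*√661799111/290 ≈ 88.708*I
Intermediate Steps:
√((-16762 - 5879)/(o - 22534) - 7877) = √((-16762 - 5879)/(19634 - 22534) - 7877) = √(-22641/(-2900) - 7877) = √(-22641*(-1/2900) - 7877) = √(22641/2900 - 7877) = √(-22820659/2900) = I*√661799111/290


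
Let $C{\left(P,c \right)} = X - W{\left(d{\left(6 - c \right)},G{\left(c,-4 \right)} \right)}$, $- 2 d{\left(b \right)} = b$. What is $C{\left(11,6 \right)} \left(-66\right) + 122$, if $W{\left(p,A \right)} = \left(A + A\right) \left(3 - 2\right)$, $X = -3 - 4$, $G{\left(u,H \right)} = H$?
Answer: $56$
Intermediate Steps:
$d{\left(b \right)} = - \frac{b}{2}$
$X = -7$ ($X = -3 - 4 = -7$)
$W{\left(p,A \right)} = 2 A$ ($W{\left(p,A \right)} = 2 A 1 = 2 A$)
$C{\left(P,c \right)} = 1$ ($C{\left(P,c \right)} = -7 - 2 \left(-4\right) = -7 - -8 = -7 + 8 = 1$)
$C{\left(11,6 \right)} \left(-66\right) + 122 = 1 \left(-66\right) + 122 = -66 + 122 = 56$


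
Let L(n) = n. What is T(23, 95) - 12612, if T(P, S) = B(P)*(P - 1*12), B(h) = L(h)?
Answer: -12359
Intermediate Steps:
B(h) = h
T(P, S) = P*(-12 + P) (T(P, S) = P*(P - 1*12) = P*(P - 12) = P*(-12 + P))
T(23, 95) - 12612 = 23*(-12 + 23) - 12612 = 23*11 - 12612 = 253 - 12612 = -12359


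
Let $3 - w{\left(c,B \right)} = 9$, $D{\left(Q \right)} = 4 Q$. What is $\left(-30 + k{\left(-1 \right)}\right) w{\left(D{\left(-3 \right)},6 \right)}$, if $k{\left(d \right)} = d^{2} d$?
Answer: $186$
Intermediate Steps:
$k{\left(d \right)} = d^{3}$
$w{\left(c,B \right)} = -6$ ($w{\left(c,B \right)} = 3 - 9 = -6$)
$\left(-30 + k{\left(-1 \right)}\right) w{\left(D{\left(-3 \right)},6 \right)} = \left(-30 + \left(-1\right)^{3}\right) \left(-6\right) = \left(-30 - 1\right) \left(-6\right) = \left(-31\right) \left(-6\right) = 186$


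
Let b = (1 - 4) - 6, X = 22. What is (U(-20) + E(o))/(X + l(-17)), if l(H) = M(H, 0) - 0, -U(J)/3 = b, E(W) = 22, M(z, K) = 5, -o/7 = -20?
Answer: 49/27 ≈ 1.8148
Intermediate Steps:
o = 140 (o = -7*(-20) = 140)
b = -9 (b = -3 - 6 = -9)
U(J) = 27 (U(J) = -3*(-9) = 27)
l(H) = 5 (l(H) = 5 - 0 = 5 - 1*0 = 5 + 0 = 5)
(U(-20) + E(o))/(X + l(-17)) = (27 + 22)/(22 + 5) = 49/27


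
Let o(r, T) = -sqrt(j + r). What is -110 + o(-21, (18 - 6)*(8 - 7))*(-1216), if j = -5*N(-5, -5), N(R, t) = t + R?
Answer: -110 + 1216*sqrt(29) ≈ 6438.4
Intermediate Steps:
N(R, t) = R + t
j = 50 (j = -5*(-5 - 5) = -5*(-10) = 50)
o(r, T) = -sqrt(50 + r)
-110 + o(-21, (18 - 6)*(8 - 7))*(-1216) = -110 - sqrt(50 - 21)*(-1216) = -110 - sqrt(29)*(-1216) = -110 + 1216*sqrt(29)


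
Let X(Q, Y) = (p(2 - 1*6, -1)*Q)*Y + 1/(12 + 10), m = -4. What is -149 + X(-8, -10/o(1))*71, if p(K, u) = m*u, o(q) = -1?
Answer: -503047/22 ≈ -22866.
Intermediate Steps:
p(K, u) = -4*u
X(Q, Y) = 1/22 + 4*Q*Y (X(Q, Y) = ((-4*(-1))*Q)*Y + 1/(12 + 10) = (4*Q)*Y + 1/22 = 4*Q*Y + 1/22 = 1/22 + 4*Q*Y)
-149 + X(-8, -10/o(1))*71 = -149 + (1/22 + 4*(-8)*(-10/(-1)))*71 = -149 + (1/22 + 4*(-8)*(-10*(-1)))*71 = -149 + (1/22 + 4*(-8)*10)*71 = -149 + (1/22 - 320)*71 = -149 - 7039/22*71 = -149 - 499769/22 = -503047/22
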